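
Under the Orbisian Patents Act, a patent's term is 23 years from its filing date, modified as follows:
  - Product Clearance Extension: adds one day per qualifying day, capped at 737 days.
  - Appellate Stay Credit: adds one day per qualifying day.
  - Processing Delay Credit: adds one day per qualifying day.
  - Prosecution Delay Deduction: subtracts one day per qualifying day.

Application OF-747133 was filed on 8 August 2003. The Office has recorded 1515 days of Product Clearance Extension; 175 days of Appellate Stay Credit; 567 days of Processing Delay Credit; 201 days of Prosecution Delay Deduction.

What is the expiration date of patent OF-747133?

2030-02-06

Base term: filing date + 23 years → 8 August 2026.
Product Clearance Extension: 1515 days claimed exceeds the 737-day cap, so +737 days → 14 August 2028.
Appellate Stay Credit: +175 days → 5 February 2029.
Processing Delay Credit: +567 days → 26 August 2030.
Prosecution Delay Deduction: −201 days → 6 February 2030.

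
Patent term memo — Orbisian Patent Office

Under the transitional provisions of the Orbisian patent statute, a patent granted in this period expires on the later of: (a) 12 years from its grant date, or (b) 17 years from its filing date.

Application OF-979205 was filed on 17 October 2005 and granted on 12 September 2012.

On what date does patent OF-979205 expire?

2024-09-12

(a) grant + 12 years → 12 September 2024.
(b) filing + 17 years → 17 October 2022.
Later of the two: 12 September 2024.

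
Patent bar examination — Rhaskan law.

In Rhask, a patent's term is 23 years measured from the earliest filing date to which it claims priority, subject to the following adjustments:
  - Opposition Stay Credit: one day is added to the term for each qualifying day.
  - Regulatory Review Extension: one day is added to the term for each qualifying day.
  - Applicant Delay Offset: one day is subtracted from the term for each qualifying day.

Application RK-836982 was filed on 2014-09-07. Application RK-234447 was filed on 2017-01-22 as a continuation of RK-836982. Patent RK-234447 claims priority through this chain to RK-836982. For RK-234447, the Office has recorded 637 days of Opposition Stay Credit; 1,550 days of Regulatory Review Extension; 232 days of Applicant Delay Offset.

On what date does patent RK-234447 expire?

Earliest priority filing: 7 September 2014.
Base term: 7 September 2014 + 23 years → 7 September 2037.
Opposition Stay Credit: +637 days → 6 June 2039.
Regulatory Review Extension: +1550 days → 3 September 2043.
Applicant Delay Offset: −232 days → 14 January 2043.

2043-01-14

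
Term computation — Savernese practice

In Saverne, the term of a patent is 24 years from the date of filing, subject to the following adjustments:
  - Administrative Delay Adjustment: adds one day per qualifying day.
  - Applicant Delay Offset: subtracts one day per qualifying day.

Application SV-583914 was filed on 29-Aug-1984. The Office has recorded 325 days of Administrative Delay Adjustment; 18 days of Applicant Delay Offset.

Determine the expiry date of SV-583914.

Base term: filing date + 24 years → 29 August 2008.
Administrative Delay Adjustment: +325 days → 20 July 2009.
Applicant Delay Offset: −18 days → 2 July 2009.

2009-07-02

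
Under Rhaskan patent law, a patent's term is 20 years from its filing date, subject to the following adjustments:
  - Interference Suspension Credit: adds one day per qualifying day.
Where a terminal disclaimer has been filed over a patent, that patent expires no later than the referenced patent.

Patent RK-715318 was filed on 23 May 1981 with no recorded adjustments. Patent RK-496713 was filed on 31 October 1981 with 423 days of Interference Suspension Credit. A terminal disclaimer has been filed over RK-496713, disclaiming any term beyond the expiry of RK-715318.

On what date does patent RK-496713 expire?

May 23, 2001

Natural term of RK-496713:
  Base: filing + 20 years → 31 October 2001.
  Interference Suspension Credit: +423 days → 28 December 2002.
Expiry of referenced patent RK-715318:
  Base: filing + 20 years → 23 May 2001.
Terminal disclaimer: RK-496713 expires on the earlier of 28 December 2002 and 23 May 2001.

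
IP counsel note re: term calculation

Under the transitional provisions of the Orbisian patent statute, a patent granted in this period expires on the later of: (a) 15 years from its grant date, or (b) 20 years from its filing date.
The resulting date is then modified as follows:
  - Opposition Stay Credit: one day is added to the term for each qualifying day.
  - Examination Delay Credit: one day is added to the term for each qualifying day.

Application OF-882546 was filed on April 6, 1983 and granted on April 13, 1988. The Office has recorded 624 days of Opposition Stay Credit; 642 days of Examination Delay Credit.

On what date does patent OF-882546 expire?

September 30, 2006

(a) grant + 15 years → 13 April 2003.
(b) filing + 20 years → 6 April 2003.
Later of the two: 13 April 2003.
Opposition Stay Credit: +624 days → 27 December 2004.
Examination Delay Credit: +642 days → 30 September 2006.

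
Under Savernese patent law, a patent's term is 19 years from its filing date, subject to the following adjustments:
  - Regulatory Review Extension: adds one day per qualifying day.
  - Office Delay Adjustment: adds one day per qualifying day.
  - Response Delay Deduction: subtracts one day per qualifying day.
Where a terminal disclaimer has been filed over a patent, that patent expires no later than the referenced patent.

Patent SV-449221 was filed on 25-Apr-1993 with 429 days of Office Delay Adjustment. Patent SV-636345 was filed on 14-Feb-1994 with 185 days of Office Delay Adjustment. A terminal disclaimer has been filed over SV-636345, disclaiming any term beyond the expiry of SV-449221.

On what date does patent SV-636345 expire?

June 28, 2013

Natural term of SV-636345:
  Base: filing + 19 years → 14 February 2013.
  Office Delay Adjustment: +185 days → 18 August 2013.
Expiry of referenced patent SV-449221:
  Base: filing + 19 years → 25 April 2012.
  Office Delay Adjustment: +429 days → 28 June 2013.
Terminal disclaimer: SV-636345 expires on the earlier of 18 August 2013 and 28 June 2013.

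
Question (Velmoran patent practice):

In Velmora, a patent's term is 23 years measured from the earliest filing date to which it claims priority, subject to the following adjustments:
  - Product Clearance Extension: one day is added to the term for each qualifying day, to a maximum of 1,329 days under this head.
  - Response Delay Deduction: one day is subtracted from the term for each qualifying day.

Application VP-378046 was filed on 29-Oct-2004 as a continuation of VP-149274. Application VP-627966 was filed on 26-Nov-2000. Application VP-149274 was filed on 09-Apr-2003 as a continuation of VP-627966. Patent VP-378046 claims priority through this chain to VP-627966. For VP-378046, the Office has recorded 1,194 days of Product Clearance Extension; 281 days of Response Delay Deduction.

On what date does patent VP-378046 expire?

Earliest priority filing: 26 November 2000.
Base term: 26 November 2000 + 23 years → 26 November 2023.
Product Clearance Extension: 1194 days (within the 1329-day cap) → +1194 days → 4 March 2027.
Response Delay Deduction: −281 days → 27 May 2026.

2026-05-27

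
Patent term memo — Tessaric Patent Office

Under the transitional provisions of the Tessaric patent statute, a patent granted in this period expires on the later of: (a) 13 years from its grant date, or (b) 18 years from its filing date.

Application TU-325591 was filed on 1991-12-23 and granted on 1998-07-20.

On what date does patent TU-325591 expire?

(a) grant + 13 years → 20 July 2011.
(b) filing + 18 years → 23 December 2009.
Later of the two: 20 July 2011.

2011-07-20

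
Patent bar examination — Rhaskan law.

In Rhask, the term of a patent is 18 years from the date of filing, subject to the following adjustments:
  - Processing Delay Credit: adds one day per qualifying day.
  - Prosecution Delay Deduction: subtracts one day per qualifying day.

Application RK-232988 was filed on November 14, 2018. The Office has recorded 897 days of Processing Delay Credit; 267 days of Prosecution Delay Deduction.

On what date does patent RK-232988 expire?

2038-08-06

Base term: filing date + 18 years → 14 November 2036.
Processing Delay Credit: +897 days → 30 April 2039.
Prosecution Delay Deduction: −267 days → 6 August 2038.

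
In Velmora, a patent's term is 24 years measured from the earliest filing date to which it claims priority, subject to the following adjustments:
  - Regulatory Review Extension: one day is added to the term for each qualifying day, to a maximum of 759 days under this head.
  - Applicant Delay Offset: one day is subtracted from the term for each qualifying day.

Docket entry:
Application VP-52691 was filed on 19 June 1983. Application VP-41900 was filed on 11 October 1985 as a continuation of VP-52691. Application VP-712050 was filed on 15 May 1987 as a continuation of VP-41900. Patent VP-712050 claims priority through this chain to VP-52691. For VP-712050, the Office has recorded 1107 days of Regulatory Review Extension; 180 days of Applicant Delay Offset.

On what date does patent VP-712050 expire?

2009-01-18

Earliest priority filing: 19 June 1983.
Base term: 19 June 1983 + 24 years → 19 June 2007.
Regulatory Review Extension: 1107 days claimed exceeds the 759-day cap, so +759 days → 17 July 2009.
Applicant Delay Offset: −180 days → 18 January 2009.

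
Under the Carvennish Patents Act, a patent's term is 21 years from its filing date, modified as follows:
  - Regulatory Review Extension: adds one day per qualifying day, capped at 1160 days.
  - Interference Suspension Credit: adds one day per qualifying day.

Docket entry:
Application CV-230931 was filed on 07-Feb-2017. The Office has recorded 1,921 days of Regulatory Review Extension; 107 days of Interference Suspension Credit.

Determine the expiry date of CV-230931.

Base term: filing date + 21 years → 7 February 2038.
Regulatory Review Extension: 1921 days claimed exceeds the 1160-day cap, so +1160 days → 12 April 2041.
Interference Suspension Credit: +107 days → 28 July 2041.

2041-07-28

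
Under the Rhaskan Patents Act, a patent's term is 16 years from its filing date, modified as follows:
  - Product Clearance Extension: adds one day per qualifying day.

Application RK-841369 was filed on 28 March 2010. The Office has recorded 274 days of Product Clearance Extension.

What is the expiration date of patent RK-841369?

December 27, 2026

Base term: filing date + 16 years → 28 March 2026.
Product Clearance Extension: +274 days → 27 December 2026.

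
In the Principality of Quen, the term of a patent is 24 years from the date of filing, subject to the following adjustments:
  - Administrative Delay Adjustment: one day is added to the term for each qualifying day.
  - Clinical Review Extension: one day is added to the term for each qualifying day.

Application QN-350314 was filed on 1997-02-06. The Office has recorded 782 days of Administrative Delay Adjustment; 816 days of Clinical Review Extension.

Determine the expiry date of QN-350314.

June 23, 2025

Base term: filing date + 24 years → 6 February 2021.
Administrative Delay Adjustment: +782 days → 30 March 2023.
Clinical Review Extension: +816 days → 23 June 2025.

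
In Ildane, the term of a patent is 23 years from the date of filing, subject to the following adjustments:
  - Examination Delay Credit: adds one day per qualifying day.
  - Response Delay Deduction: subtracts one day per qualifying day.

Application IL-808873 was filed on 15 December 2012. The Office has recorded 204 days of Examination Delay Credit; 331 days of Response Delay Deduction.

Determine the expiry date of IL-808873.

August 10, 2035

Base term: filing date + 23 years → 15 December 2035.
Examination Delay Credit: +204 days → 6 July 2036.
Response Delay Deduction: −331 days → 10 August 2035.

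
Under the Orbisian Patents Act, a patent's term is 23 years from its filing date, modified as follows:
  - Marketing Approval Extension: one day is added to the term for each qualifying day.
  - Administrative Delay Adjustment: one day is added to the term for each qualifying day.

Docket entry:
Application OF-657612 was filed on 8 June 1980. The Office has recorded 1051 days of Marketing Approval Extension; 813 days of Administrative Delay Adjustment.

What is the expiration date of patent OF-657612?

July 15, 2008

Base term: filing date + 23 years → 8 June 2003.
Marketing Approval Extension: +1051 days → 24 April 2006.
Administrative Delay Adjustment: +813 days → 15 July 2008.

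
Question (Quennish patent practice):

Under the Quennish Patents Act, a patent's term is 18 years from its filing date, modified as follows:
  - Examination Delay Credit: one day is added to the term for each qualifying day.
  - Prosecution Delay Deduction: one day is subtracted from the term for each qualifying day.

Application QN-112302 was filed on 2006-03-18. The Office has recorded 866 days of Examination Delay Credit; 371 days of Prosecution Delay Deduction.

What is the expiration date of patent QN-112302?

July 26, 2025

Base term: filing date + 18 years → 18 March 2024.
Examination Delay Credit: +866 days → 1 August 2026.
Prosecution Delay Deduction: −371 days → 26 July 2025.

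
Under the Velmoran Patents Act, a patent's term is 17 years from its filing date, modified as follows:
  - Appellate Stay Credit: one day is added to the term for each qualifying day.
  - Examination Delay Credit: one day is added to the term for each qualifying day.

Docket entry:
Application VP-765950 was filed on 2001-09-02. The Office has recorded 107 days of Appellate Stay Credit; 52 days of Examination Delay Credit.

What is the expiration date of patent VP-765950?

Base term: filing date + 17 years → 2 September 2018.
Appellate Stay Credit: +107 days → 18 December 2018.
Examination Delay Credit: +52 days → 8 February 2019.

February 8, 2019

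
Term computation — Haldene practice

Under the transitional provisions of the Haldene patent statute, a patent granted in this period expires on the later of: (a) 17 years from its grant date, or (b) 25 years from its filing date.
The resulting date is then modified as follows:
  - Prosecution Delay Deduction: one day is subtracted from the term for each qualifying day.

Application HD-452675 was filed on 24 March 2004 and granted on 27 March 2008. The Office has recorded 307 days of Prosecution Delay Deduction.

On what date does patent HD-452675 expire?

(a) grant + 17 years → 27 March 2025.
(b) filing + 25 years → 24 March 2029.
Later of the two: 24 March 2029.
Prosecution Delay Deduction: −307 days → 21 May 2028.

2028-05-21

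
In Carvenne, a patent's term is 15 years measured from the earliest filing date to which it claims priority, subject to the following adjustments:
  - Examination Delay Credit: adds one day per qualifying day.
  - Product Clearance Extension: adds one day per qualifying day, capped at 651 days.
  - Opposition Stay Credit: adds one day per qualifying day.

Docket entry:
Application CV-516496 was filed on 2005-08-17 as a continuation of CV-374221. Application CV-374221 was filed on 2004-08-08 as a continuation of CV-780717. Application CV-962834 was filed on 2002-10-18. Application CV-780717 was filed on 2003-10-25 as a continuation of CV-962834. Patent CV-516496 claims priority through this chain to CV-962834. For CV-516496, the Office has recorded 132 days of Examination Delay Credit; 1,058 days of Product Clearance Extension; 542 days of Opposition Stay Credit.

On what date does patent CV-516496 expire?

June 4, 2021

Earliest priority filing: 18 October 2002.
Base term: 18 October 2002 + 15 years → 18 October 2017.
Examination Delay Credit: +132 days → 27 February 2018.
Product Clearance Extension: 1058 days claimed exceeds the 651-day cap, so +651 days → 10 December 2019.
Opposition Stay Credit: +542 days → 4 June 2021.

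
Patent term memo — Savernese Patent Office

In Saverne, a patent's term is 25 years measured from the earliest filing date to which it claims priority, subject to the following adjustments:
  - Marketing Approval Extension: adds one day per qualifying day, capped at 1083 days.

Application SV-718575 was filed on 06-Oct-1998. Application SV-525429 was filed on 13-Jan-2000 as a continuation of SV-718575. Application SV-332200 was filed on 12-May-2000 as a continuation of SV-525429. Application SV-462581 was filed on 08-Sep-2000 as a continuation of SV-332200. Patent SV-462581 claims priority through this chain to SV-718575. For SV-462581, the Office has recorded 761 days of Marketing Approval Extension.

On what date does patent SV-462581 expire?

Earliest priority filing: 6 October 1998.
Base term: 6 October 1998 + 25 years → 6 October 2023.
Marketing Approval Extension: 761 days (within the 1083-day cap) → +761 days → 5 November 2025.

2025-11-05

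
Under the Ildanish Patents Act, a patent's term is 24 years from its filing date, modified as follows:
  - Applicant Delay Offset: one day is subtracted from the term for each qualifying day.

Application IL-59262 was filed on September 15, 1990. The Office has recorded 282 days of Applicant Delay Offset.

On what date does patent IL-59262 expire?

Base term: filing date + 24 years → 15 September 2014.
Applicant Delay Offset: −282 days → 7 December 2013.

December 7, 2013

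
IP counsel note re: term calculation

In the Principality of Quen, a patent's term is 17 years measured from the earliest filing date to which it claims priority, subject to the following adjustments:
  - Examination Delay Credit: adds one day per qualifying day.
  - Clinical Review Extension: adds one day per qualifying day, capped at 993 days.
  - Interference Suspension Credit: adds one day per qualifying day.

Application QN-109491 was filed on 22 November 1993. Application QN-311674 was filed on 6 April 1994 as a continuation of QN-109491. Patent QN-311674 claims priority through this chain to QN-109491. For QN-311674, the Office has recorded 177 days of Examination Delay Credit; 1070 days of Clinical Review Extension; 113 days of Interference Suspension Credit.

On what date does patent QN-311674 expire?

2014-05-28

Earliest priority filing: 22 November 1993.
Base term: 22 November 1993 + 17 years → 22 November 2010.
Examination Delay Credit: +177 days → 18 May 2011.
Clinical Review Extension: 1070 days claimed exceeds the 993-day cap, so +993 days → 4 February 2014.
Interference Suspension Credit: +113 days → 28 May 2014.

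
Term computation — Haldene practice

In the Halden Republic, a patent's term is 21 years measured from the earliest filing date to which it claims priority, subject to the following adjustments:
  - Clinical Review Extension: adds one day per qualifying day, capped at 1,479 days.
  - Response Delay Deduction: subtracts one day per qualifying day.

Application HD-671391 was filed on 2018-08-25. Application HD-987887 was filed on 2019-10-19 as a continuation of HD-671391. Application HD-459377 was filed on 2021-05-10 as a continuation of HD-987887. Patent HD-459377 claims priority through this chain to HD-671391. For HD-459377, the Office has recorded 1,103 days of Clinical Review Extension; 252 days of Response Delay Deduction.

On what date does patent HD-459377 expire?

December 23, 2041

Earliest priority filing: 25 August 2018.
Base term: 25 August 2018 + 21 years → 25 August 2039.
Clinical Review Extension: 1103 days (within the 1479-day cap) → +1103 days → 1 September 2042.
Response Delay Deduction: −252 days → 23 December 2041.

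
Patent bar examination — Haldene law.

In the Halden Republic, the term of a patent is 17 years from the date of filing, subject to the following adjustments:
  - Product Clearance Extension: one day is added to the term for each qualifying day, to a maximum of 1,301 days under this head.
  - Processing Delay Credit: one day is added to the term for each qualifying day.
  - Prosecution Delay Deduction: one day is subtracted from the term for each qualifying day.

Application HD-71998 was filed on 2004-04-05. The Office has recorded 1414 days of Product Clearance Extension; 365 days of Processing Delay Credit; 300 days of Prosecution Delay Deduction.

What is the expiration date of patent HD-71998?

Base term: filing date + 17 years → 5 April 2021.
Product Clearance Extension: 1414 days claimed exceeds the 1301-day cap, so +1301 days → 27 October 2024.
Processing Delay Credit: +365 days → 27 October 2025.
Prosecution Delay Deduction: −300 days → 31 December 2024.

December 31, 2024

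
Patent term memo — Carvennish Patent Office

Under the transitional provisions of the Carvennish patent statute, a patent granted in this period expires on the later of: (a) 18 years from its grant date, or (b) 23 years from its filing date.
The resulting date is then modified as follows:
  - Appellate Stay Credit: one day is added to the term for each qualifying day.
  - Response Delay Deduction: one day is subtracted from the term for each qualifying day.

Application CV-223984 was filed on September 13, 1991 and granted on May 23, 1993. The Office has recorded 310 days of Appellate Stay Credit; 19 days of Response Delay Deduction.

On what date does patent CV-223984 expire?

(a) grant + 18 years → 23 May 2011.
(b) filing + 23 years → 13 September 2014.
Later of the two: 13 September 2014.
Appellate Stay Credit: +310 days → 20 July 2015.
Response Delay Deduction: −19 days → 1 July 2015.

July 1, 2015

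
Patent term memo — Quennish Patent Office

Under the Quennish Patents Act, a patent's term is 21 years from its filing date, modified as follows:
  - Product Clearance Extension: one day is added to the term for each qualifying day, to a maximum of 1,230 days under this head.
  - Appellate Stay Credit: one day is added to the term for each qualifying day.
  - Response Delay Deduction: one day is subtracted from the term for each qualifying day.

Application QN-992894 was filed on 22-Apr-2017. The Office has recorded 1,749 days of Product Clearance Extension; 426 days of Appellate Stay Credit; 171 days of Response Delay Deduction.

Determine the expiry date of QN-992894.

Base term: filing date + 21 years → 22 April 2038.
Product Clearance Extension: 1749 days claimed exceeds the 1230-day cap, so +1230 days → 3 September 2041.
Appellate Stay Credit: +426 days → 3 November 2042.
Response Delay Deduction: −171 days → 16 May 2042.

2042-05-16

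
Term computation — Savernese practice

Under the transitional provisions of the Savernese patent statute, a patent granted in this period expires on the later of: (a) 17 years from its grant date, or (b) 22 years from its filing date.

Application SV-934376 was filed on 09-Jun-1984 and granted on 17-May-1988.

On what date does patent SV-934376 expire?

(a) grant + 17 years → 17 May 2005.
(b) filing + 22 years → 9 June 2006.
Later of the two: 9 June 2006.

2006-06-09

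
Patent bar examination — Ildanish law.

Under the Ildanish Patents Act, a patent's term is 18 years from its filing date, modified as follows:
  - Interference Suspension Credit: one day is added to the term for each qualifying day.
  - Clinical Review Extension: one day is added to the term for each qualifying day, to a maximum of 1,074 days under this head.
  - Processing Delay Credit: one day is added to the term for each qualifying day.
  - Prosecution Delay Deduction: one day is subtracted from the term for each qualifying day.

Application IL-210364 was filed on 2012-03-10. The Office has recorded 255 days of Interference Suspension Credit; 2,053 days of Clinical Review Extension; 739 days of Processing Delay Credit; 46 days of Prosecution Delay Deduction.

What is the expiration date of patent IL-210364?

Base term: filing date + 18 years → 10 March 2030.
Interference Suspension Credit: +255 days → 20 November 2030.
Clinical Review Extension: 2053 days claimed exceeds the 1074-day cap, so +1074 days → 29 October 2033.
Processing Delay Credit: +739 days → 7 November 2035.
Prosecution Delay Deduction: −46 days → 22 September 2035.

2035-09-22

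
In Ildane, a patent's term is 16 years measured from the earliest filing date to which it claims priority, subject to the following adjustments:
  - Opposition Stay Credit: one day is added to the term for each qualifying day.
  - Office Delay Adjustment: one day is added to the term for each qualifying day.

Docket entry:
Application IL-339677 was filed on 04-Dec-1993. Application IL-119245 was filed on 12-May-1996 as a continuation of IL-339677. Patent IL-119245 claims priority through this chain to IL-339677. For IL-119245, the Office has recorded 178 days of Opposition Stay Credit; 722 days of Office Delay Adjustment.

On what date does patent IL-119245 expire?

2012-05-22

Earliest priority filing: 4 December 1993.
Base term: 4 December 1993 + 16 years → 4 December 2009.
Opposition Stay Credit: +178 days → 31 May 2010.
Office Delay Adjustment: +722 days → 22 May 2012.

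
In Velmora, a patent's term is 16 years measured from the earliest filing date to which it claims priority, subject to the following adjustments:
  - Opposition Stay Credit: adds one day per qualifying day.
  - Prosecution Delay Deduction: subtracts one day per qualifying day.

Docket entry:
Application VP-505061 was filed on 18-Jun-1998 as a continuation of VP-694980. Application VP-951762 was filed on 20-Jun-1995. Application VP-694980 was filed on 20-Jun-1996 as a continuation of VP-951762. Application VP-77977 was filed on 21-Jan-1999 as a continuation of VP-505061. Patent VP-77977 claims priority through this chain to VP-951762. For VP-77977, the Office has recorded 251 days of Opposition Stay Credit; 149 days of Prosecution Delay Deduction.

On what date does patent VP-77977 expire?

Earliest priority filing: 20 June 1995.
Base term: 20 June 1995 + 16 years → 20 June 2011.
Opposition Stay Credit: +251 days → 26 February 2012.
Prosecution Delay Deduction: −149 days → 30 September 2011.

September 30, 2011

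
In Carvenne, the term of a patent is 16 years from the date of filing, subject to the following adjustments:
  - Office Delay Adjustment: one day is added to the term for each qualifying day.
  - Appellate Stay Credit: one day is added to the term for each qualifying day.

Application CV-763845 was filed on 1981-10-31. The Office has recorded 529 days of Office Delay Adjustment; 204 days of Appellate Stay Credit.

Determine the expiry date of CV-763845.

November 3, 1999

Base term: filing date + 16 years → 31 October 1997.
Office Delay Adjustment: +529 days → 13 April 1999.
Appellate Stay Credit: +204 days → 3 November 1999.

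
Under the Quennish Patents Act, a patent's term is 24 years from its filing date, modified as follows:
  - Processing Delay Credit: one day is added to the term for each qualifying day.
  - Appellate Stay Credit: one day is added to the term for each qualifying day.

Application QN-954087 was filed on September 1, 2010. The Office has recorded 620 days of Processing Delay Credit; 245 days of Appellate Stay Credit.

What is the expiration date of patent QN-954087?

Base term: filing date + 24 years → 1 September 2034.
Processing Delay Credit: +620 days → 13 May 2036.
Appellate Stay Credit: +245 days → 13 January 2037.

2037-01-13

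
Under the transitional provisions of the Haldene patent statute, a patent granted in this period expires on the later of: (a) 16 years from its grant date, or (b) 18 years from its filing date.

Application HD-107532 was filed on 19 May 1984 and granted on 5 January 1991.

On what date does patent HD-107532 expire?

(a) grant + 16 years → 5 January 2007.
(b) filing + 18 years → 19 May 2002.
Later of the two: 5 January 2007.

2007-01-05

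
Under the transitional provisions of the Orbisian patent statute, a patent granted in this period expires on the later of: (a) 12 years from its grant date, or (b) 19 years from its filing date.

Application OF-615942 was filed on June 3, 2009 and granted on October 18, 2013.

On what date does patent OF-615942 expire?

2028-06-03

(a) grant + 12 years → 18 October 2025.
(b) filing + 19 years → 3 June 2028.
Later of the two: 3 June 2028.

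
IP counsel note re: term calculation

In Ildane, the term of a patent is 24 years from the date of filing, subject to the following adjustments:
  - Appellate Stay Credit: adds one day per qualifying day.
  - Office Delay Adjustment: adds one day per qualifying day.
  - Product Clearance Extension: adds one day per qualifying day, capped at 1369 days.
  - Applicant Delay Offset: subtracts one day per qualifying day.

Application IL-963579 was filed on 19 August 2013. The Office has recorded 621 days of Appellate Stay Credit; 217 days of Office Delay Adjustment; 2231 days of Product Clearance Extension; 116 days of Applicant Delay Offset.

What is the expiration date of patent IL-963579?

Base term: filing date + 24 years → 19 August 2037.
Appellate Stay Credit: +621 days → 2 May 2039.
Office Delay Adjustment: +217 days → 5 December 2039.
Product Clearance Extension: 2231 days claimed exceeds the 1369-day cap, so +1369 days → 4 September 2043.
Applicant Delay Offset: −116 days → 11 May 2043.

May 11, 2043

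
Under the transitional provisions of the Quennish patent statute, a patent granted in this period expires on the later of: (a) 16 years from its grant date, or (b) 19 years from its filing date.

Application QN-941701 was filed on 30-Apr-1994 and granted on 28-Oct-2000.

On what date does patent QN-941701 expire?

(a) grant + 16 years → 28 October 2016.
(b) filing + 19 years → 30 April 2013.
Later of the two: 28 October 2016.

2016-10-28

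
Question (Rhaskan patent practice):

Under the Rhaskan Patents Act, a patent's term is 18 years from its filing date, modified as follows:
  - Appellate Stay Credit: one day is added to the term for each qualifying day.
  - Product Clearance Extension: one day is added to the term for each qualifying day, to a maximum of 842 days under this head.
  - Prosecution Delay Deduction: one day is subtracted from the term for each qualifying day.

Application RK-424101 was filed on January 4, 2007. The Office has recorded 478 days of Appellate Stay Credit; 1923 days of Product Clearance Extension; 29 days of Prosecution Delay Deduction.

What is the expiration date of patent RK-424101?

2028-07-18

Base term: filing date + 18 years → 4 January 2025.
Appellate Stay Credit: +478 days → 27 April 2026.
Product Clearance Extension: 1923 days claimed exceeds the 842-day cap, so +842 days → 16 August 2028.
Prosecution Delay Deduction: −29 days → 18 July 2028.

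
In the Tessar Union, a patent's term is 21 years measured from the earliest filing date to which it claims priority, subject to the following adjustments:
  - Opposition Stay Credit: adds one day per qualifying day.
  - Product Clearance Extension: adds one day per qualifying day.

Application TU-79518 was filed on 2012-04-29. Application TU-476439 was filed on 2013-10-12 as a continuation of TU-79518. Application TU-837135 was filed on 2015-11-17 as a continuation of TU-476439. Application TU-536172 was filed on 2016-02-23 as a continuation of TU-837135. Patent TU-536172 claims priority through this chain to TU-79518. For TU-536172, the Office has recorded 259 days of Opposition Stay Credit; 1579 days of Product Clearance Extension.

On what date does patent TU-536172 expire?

Earliest priority filing: 29 April 2012.
Base term: 29 April 2012 + 21 years → 29 April 2033.
Opposition Stay Credit: +259 days → 13 January 2034.
Product Clearance Extension: +1579 days → 11 May 2038.

May 11, 2038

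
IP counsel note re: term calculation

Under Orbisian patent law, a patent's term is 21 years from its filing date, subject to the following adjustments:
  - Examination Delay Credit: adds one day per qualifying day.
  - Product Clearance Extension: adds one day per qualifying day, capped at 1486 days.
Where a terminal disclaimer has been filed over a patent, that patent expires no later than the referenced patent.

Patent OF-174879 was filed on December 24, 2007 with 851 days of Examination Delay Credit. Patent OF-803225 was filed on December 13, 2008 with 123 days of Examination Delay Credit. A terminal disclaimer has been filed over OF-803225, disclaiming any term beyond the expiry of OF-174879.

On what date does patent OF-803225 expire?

2030-04-15

Natural term of OF-803225:
  Base: filing + 21 years → 13 December 2029.
  Examination Delay Credit: +123 days → 15 April 2030.
Expiry of referenced patent OF-174879:
  Base: filing + 21 years → 24 December 2028.
  Examination Delay Credit: +851 days → 24 April 2031.
Terminal disclaimer: OF-803225 expires on the earlier of 15 April 2030 and 24 April 2031.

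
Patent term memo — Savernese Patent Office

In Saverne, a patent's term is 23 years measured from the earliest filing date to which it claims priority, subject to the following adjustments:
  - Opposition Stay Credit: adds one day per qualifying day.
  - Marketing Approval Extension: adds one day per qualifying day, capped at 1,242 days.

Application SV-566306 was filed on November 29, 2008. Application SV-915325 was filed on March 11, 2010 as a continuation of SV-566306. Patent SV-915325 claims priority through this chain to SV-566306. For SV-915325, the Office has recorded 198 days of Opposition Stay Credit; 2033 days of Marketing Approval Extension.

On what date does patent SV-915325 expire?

2035-11-08

Earliest priority filing: 29 November 2008.
Base term: 29 November 2008 + 23 years → 29 November 2031.
Opposition Stay Credit: +198 days → 14 June 2032.
Marketing Approval Extension: 2033 days claimed exceeds the 1242-day cap, so +1242 days → 8 November 2035.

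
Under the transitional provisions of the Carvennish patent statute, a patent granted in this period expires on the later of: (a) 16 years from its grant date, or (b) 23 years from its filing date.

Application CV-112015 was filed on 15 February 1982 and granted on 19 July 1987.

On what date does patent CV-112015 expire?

(a) grant + 16 years → 19 July 2003.
(b) filing + 23 years → 15 February 2005.
Later of the two: 15 February 2005.

February 15, 2005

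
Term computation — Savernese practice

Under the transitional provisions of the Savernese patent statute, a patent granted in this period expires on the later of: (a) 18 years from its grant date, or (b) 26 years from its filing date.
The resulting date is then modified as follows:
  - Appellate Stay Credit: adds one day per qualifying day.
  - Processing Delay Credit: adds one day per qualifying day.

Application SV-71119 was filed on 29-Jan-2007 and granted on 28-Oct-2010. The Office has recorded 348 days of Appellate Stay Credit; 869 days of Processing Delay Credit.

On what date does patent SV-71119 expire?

2036-05-30

(a) grant + 18 years → 28 October 2028.
(b) filing + 26 years → 29 January 2033.
Later of the two: 29 January 2033.
Appellate Stay Credit: +348 days → 12 January 2034.
Processing Delay Credit: +869 days → 30 May 2036.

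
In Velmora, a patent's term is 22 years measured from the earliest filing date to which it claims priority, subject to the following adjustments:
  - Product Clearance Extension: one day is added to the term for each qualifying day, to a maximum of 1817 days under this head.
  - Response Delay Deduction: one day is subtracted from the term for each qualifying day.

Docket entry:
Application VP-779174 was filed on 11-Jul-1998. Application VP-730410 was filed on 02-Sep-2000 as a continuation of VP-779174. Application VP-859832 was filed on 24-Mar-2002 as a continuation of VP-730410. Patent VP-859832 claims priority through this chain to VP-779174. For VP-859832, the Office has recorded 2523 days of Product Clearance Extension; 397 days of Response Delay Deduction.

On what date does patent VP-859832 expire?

2024-05-31

Earliest priority filing: 11 July 1998.
Base term: 11 July 1998 + 22 years → 11 July 2020.
Product Clearance Extension: 2523 days claimed exceeds the 1817-day cap, so +1817 days → 2 July 2025.
Response Delay Deduction: −397 days → 31 May 2024.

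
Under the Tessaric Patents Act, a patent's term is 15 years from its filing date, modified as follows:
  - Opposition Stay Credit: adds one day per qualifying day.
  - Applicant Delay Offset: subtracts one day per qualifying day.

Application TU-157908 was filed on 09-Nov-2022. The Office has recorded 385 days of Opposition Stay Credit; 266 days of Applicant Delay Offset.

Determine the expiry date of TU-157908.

March 8, 2038

Base term: filing date + 15 years → 9 November 2037.
Opposition Stay Credit: +385 days → 29 November 2038.
Applicant Delay Offset: −266 days → 8 March 2038.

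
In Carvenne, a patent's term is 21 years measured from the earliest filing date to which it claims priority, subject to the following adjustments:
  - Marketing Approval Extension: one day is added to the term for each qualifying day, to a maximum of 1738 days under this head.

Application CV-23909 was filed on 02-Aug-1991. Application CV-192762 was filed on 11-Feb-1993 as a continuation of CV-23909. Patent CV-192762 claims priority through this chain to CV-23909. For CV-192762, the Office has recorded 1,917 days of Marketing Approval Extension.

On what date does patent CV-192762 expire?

2017-05-06

Earliest priority filing: 2 August 1991.
Base term: 2 August 1991 + 21 years → 2 August 2012.
Marketing Approval Extension: 1917 days claimed exceeds the 1738-day cap, so +1738 days → 6 May 2017.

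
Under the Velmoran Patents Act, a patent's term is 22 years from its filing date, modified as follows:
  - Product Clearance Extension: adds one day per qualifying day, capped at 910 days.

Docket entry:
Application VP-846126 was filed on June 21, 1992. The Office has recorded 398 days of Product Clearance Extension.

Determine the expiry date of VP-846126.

July 24, 2015

Base term: filing date + 22 years → 21 June 2014.
Product Clearance Extension: 398 days (within the 910-day cap) → +398 days → 24 July 2015.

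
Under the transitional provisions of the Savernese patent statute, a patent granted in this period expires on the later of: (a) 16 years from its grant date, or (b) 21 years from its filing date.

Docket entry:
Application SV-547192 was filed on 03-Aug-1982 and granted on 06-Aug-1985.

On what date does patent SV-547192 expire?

2003-08-03

(a) grant + 16 years → 6 August 2001.
(b) filing + 21 years → 3 August 2003.
Later of the two: 3 August 2003.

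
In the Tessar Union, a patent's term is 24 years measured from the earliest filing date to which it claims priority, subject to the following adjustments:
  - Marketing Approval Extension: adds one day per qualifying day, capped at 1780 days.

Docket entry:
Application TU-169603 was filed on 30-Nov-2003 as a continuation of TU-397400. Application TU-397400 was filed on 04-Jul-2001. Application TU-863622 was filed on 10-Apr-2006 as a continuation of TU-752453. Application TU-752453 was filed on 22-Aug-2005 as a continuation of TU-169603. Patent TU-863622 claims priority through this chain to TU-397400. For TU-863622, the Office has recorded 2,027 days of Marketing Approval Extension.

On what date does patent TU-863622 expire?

Earliest priority filing: 4 July 2001.
Base term: 4 July 2001 + 24 years → 4 July 2025.
Marketing Approval Extension: 2027 days claimed exceeds the 1780-day cap, so +1780 days → 19 May 2030.

May 19, 2030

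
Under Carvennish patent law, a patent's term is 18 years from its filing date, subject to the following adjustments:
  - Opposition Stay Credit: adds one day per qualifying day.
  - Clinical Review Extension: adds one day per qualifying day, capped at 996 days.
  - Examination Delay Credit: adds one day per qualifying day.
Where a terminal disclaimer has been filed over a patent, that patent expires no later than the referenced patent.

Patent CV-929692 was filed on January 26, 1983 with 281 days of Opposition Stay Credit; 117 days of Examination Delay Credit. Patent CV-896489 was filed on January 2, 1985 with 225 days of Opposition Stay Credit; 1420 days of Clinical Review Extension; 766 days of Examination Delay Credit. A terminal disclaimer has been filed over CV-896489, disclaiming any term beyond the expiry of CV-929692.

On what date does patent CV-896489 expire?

Natural term of CV-896489:
  Base: filing + 18 years → 2 January 2003.
  Opposition Stay Credit: +225 days → 15 August 2003.
  Clinical Review Extension: 1420 days claimed exceeds the 996-day cap, so +996 days → 7 May 2006.
  Examination Delay Credit: +766 days → 11 June 2008.
Expiry of referenced patent CV-929692:
  Base: filing + 18 years → 26 January 2001.
  Opposition Stay Credit: +281 days → 3 November 2001.
  Examination Delay Credit: +117 days → 28 February 2002.
Terminal disclaimer: CV-896489 expires on the earlier of 11 June 2008 and 28 February 2002.

2002-02-28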